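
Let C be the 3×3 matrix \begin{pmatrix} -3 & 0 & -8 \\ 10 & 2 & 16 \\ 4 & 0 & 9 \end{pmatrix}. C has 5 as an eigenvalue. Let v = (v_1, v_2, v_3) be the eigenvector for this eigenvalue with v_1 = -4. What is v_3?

4

C − 5I = [[-8, 0, -8], [10, -3, 16], [4, 0, 4]].
Solving (C − 5I)v = 0 gives the eigenspace spanned by (-4, 8, 4).
With v_1 = -4, v = (-4, 8, 4), so v_3 = 4.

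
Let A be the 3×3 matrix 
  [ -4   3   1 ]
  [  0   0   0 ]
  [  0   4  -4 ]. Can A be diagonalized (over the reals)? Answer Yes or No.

Characteristic polynomial: p(s) = s^3 + 8s^2 + 16s = s(s + 4)^2.
s = -4 has algebraic multiplicity 2; rank(A + 4I) = 2, so geometric multiplicity = 1.
Geometric multiplicity < algebraic multiplicity, so A is not diagonalizable.

No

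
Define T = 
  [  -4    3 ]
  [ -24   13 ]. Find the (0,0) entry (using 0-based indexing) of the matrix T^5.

Characteristic polynomial: s^2 - 9s + 20 = (s - 5)(s - 4), so the eigenvalues are 4, 5.
s=5: eigenvector (1, 3).
s=4: eigenvector (-3, -8).
P = [[1, -3], [3, -8]], D = diag(5, 4), P⁻¹ = [[-8, 3], [-3, 1]].
T⁵ = P·diag(3125, 1024)·P⁻¹ = [[-15784, 6303], [-50424, 19933]].
The requested entry is -15784.

-15784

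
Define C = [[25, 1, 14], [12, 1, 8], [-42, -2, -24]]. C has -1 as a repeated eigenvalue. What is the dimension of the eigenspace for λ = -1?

1

C + 1I = [[26, 1, 14], [12, 2, 8], [-42, -2, -23]].
This matrix has rank 2, so its null space has dimension 3 − 2 = 1.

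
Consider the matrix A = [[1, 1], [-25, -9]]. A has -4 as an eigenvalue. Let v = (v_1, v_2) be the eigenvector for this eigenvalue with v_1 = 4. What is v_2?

-20

A + 4I = [[5, 1], [-25, -5]].
Solving (A + 4I)v = 0 gives the eigenspace spanned by (4, -20).
With v_1 = 4, v = (4, -20), so v_2 = -20.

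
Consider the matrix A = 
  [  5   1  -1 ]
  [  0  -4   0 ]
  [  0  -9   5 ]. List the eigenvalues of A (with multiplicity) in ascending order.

-4, 5, 5

Characteristic polynomial: p(s) = s^3 - 6s^2 - 15s + 100 = (s - 5)^2(s + 4).
Roots (with multiplicity): -4, 5, 5.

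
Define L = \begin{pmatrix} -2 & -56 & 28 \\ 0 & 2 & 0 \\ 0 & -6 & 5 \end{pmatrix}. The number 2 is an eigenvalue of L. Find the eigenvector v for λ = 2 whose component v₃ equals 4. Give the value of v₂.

L − 2I = [[-4, -56, 28], [0, 0, 0], [0, -6, 3]].
Solving (L − 2I)v = 0 gives the eigenspace spanned by (0, 2, 4).
With v₃ = 4, v = (0, 2, 4), so v₂ = 2.

2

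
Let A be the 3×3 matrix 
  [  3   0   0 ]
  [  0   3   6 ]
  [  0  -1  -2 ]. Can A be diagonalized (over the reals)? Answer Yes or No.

Yes

Characteristic polynomial: p(μ) = μ^3 - 4μ^2 + 3μ = μ(μ - 3)(μ - 1).
All 3 eigenvalues are distinct, so A is diagonalizable.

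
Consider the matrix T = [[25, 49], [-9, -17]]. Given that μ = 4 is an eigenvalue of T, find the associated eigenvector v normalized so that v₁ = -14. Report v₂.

6

T − 4I = [[21, 49], [-9, -21]].
Solving (T − 4I)v = 0 gives the eigenspace spanned by (-14, 6).
With v₁ = -14, v = (-14, 6), so v₂ = 6.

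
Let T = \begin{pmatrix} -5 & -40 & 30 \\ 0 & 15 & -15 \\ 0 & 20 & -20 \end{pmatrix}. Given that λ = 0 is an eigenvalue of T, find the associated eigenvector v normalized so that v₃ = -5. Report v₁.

T = [[-5, -40, 30], [0, 15, -15], [0, 20, -20]].
Solving (T)v = 0 gives the eigenspace spanned by (10, -5, -5).
With v₃ = -5, v = (10, -5, -5), so v₁ = 10.

10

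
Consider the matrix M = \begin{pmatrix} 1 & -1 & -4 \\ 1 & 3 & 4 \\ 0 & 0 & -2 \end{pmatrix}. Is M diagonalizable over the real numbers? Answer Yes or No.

No

Characteristic polynomial: p(s) = s^3 - 2s^2 - 4s + 8 = (s - 2)^2(s + 2).
s = 2 has algebraic multiplicity 2; rank(M − 2I) = 2, so geometric multiplicity = 1.
Geometric multiplicity < algebraic multiplicity, so M is not diagonalizable.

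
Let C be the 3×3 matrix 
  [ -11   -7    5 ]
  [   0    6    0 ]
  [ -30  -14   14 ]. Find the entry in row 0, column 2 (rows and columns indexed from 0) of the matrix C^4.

255

Characteristic polynomial: s^3 - 9s^2 + 14s + 24 = (s - 6)(s - 4)(s + 1), so the eigenvalues are -1, 4, 6.
s=6: eigenvector (-1, 1, -2).
s=-1: eigenvector (1, 0, 2).
s=4: eigenvector (1, 0, 3).
P = [[-1, 1, 1], [1, 0, 0], [-2, 2, 3]], D = diag(6, -1, 4), P⁻¹ = [[0, 1, 0], [3, 1, -1], [-2, 0, 1]].
C⁴ = P·diag(1296, 1, 256)·P⁻¹ = [[-509, -1295, 255], [0, 1296, 0], [-1530, -2590, 766]].
The requested entry is 255.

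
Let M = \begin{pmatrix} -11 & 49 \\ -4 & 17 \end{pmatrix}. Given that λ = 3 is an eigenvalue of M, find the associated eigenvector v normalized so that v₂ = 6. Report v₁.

M − 3I = [[-14, 49], [-4, 14]].
Solving (M − 3I)v = 0 gives the eigenspace spanned by (21, 6).
With v₂ = 6, v = (21, 6), so v₁ = 21.

21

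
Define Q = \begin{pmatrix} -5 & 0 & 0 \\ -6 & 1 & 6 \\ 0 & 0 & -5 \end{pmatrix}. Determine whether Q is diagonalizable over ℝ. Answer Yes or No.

Yes

Characteristic polynomial: p(t) = t^3 + 9t^2 + 15t - 25 = (t - 1)(t + 5)^2.
t = -5 has algebraic multiplicity 2; rank(Q + 5I) = 1, so geometric multiplicity = 2.
Every eigenvalue has geometric = algebraic multiplicity, so Q is diagonalizable.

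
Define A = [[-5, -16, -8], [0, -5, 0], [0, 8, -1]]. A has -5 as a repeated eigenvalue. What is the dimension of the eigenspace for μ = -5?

A + 5I = [[0, -16, -8], [0, 0, 0], [0, 8, 4]].
This matrix has rank 1, so its null space has dimension 3 − 1 = 2.

2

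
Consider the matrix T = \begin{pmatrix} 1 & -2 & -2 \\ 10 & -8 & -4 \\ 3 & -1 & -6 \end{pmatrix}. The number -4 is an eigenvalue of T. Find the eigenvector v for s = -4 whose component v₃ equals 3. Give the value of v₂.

T + 4I = [[5, -2, -2], [10, -4, -4], [3, -1, -2]].
Solving (T + 4I)v = 0 gives the eigenspace spanned by (6, 12, 3).
With v₃ = 3, v = (6, 12, 3), so v₂ = 12.

12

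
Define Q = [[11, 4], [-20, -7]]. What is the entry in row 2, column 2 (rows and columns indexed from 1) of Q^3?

-103

Characteristic polynomial: t^2 - 4t + 3 = (t - 3)(t - 1), so the eigenvalues are 1, 3.
t=3: eigenvector (1, -2).
t=1: eigenvector (-2, 5).
P = [[1, -2], [-2, 5]], D = diag(3, 1), P⁻¹ = [[5, 2], [2, 1]].
Q³ = P·diag(27, 1)·P⁻¹ = [[131, 52], [-260, -103]].
The requested entry is -103.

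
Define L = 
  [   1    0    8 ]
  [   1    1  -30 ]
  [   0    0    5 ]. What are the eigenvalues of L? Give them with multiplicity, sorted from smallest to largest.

Characteristic polynomial: p(λ) = λ^3 - 7λ^2 + 11λ - 5 = (λ - 5)(λ - 1)^2.
Roots (with multiplicity): 1, 1, 5.

1, 1, 5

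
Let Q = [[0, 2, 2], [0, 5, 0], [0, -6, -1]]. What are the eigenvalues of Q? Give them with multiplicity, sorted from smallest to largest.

Characteristic polynomial: p(μ) = μ^3 - 4μ^2 - 5μ = μ(μ - 5)(μ + 1).
Roots (with multiplicity): -1, 0, 5.

-1, 0, 5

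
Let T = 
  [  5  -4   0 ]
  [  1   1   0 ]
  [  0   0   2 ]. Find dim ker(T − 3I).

1

T − 3I = [[2, -4, 0], [1, -2, 0], [0, 0, -1]].
This matrix has rank 2, so its null space has dimension 3 − 2 = 1.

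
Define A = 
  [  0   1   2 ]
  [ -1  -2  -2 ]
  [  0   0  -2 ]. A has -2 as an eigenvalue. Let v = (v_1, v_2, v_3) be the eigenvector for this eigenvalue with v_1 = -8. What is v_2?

8

A + 2I = [[2, 1, 2], [-1, 0, -2], [0, 0, 0]].
Solving (A + 2I)v = 0 gives the eigenspace spanned by (-8, 8, 4).
With v_1 = -8, v = (-8, 8, 4), so v_2 = 8.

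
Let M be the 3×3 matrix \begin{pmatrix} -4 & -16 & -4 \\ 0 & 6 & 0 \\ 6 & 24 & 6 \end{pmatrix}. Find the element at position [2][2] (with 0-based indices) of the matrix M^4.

Characteristic polynomial: r^3 - 8r^2 + 12r = r(r - 6)(r - 2), so the eigenvalues are 0, 2, 6.
r=0: eigenvector (1, 0, -1).
r=2: eigenvector (-2, 0, 3).
r=6: eigenvector (-4, 1, 6).
P = [[1, -2, -4], [0, 0, 1], [-1, 3, 6]], D = diag(0, 2, 6), P⁻¹ = [[3, 0, 2], [1, -2, 1], [0, 1, 0]].
M⁴ = P·diag(0, 16, 1296)·P⁻¹ = [[-32, -5120, -32], [0, 1296, 0], [48, 7680, 48]].
The requested entry is 48.

48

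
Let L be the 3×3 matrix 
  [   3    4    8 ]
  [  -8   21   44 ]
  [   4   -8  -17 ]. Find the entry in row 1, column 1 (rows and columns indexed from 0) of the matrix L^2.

57

Characteristic polynomial: λ^3 - 7λ^2 + 7λ + 15 = (λ - 5)(λ - 3)(λ + 1), so the eigenvalues are -1, 3, 5.
λ=3: eigenvector (1, -2, 1).
λ=5: eigenvector (2, 1, 0).
λ=-1: eigenvector (0, -2, 1).
P = [[1, 2, 0], [-2, 1, -2], [1, 0, 1]], D = diag(3, 5, -1), P⁻¹ = [[1, -2, -4], [0, 1, 2], [-1, 2, 5]].
L² = P·diag(9, 25, 1)·P⁻¹ = [[9, 32, 64], [-16, 57, 112], [8, -16, -31]].
The requested entry is 57.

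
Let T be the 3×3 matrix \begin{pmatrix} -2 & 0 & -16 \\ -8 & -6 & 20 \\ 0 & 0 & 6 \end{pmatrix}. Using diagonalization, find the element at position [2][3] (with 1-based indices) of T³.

Characteristic polynomial: r^3 + 2r^2 - 36r - 72 = (r - 6)(r + 2)(r + 6), so the eigenvalues are -6, -2, 6.
r=-2: eigenvector (1, -2, 0).
r=6: eigenvector (-2, 3, 1).
r=-6: eigenvector (0, 1, 0).
P = [[1, -2, 0], [-2, 3, 1], [0, 1, 0]], D = diag(-2, 6, -6), P⁻¹ = [[1, 0, 2], [0, 0, 1], [2, 1, 1]].
T³ = P·diag(-8, 216, -216)·P⁻¹ = [[-8, 0, -448], [-416, -216, 464], [0, 0, 216]].
The requested entry is 464.

464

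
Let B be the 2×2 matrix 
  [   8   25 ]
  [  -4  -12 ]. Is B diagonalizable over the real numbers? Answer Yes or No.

Characteristic polynomial: p(t) = t^2 + 4t + 4 = (t + 2)^2.
t = -2 has algebraic multiplicity 2; rank(B + 2I) = 1, so geometric multiplicity = 1.
Geometric multiplicity < algebraic multiplicity, so B is not diagonalizable.

No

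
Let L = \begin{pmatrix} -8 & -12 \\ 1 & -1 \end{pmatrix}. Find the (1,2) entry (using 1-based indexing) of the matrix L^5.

Characteristic polynomial: λ^2 + 9λ + 20 = (λ + 4)(λ + 5), so the eigenvalues are -5, -4.
λ=-4: eigenvector (-3, 1).
λ=-5: eigenvector (4, -1).
P = [[-3, 4], [1, -1]], D = diag(-4, -5), P⁻¹ = [[1, 4], [1, 3]].
L⁵ = P·diag(-1024, -3125)·P⁻¹ = [[-9428, -25212], [2101, 5279]].
The requested entry is -25212.

-25212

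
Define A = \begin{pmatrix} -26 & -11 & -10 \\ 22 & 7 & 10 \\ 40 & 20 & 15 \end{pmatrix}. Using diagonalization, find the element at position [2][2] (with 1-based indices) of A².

Characteristic polynomial: μ^3 + 4μ^2 - 25μ - 100 = (μ - 5)(μ + 4)(μ + 5), so the eigenvalues are -5, -4, 5.
μ=-4: eigenvector (1, -2, 0).
μ=5: eigenvector (1, -1, -2).
μ=-5: eigenvector (1, -1, -1).
P = [[1, 1, 1], [-2, -1, -1], [0, -2, -1]], D = diag(-4, 5, -5), P⁻¹ = [[-1, -1, 0], [-2, -1, -1], [4, 2, 1]].
A² = P·diag(16, 25, 25)·P⁻¹ = [[34, 9, 0], [-18, 7, 0], [0, 0, 25]].
The requested entry is 7.

7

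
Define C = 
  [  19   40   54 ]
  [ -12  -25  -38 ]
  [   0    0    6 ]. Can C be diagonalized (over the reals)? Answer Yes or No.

Yes

Characteristic polynomial: p(μ) = μ^3 - 31μ - 30 = (μ - 6)(μ + 1)(μ + 5).
All 3 eigenvalues are distinct, so C is diagonalizable.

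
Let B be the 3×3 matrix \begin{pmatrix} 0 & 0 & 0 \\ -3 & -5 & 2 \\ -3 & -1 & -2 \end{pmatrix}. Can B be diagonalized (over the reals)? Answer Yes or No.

Characteristic polynomial: p(λ) = λ^3 + 7λ^2 + 12λ = λ(λ + 3)(λ + 4).
All 3 eigenvalues are distinct, so B is diagonalizable.

Yes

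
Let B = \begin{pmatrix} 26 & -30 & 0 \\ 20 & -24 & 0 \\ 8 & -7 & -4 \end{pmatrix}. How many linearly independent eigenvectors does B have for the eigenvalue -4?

1

B + 4I = [[30, -30, 0], [20, -20, 0], [8, -7, 0]].
This matrix has rank 2, so its null space has dimension 3 − 2 = 1.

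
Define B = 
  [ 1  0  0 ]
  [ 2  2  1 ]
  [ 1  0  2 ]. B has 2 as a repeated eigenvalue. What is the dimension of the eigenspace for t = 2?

B − 2I = [[-1, 0, 0], [2, 0, 1], [1, 0, 0]].
This matrix has rank 2, so its null space has dimension 3 − 2 = 1.

1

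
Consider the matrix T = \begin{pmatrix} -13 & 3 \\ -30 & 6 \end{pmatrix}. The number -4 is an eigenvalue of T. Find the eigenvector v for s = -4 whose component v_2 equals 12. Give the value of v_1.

4

T + 4I = [[-9, 3], [-30, 10]].
Solving (T + 4I)v = 0 gives the eigenspace spanned by (4, 12).
With v_2 = 12, v = (4, 12), so v_1 = 4.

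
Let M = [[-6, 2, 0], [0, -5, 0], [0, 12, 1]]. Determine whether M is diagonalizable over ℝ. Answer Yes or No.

Yes

Characteristic polynomial: p(λ) = λ^3 + 10λ^2 + 19λ - 30 = (λ - 1)(λ + 5)(λ + 6).
All 3 eigenvalues are distinct, so M is diagonalizable.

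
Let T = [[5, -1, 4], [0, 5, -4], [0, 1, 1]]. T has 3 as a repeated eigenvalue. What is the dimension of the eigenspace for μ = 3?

T − 3I = [[2, -1, 4], [0, 2, -4], [0, 1, -2]].
This matrix has rank 2, so its null space has dimension 3 − 2 = 1.

1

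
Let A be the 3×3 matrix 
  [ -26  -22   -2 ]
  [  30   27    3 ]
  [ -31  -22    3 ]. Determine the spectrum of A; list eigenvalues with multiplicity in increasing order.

Characteristic polynomial: p(λ) = λ^3 - 4λ^2 - 35λ + 150 = (λ - 5)^2(λ + 6).
Roots (with multiplicity): -6, 5, 5.

-6, 5, 5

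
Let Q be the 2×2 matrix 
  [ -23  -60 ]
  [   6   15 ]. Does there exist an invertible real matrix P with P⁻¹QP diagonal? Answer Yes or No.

Characteristic polynomial: p(s) = s^2 + 8s + 15 = (s + 3)(s + 5).
All 2 eigenvalues are distinct, so Q is diagonalizable.

Yes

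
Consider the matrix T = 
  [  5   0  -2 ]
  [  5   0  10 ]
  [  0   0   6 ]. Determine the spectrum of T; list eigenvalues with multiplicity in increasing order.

Characteristic polynomial: p(r) = r^3 - 11r^2 + 30r = r(r - 6)(r - 5).
Roots (with multiplicity): 0, 5, 6.

0, 5, 6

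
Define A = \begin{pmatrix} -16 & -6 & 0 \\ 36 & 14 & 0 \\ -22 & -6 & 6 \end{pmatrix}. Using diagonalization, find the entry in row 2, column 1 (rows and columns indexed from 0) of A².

12

Characteristic polynomial: s^3 - 4s^2 - 20s + 48 = (s - 6)(s - 2)(s + 4), so the eigenvalues are -4, 2, 6.
s=-4: eigenvector (1, -2, 1).
s=6: eigenvector (0, 0, 1).
s=2: eigenvector (-1, 3, -1).
P = [[1, 0, -1], [-2, 0, 3], [1, 1, -1]], D = diag(-4, 6, 2), P⁻¹ = [[3, 1, 0], [-1, 0, 1], [2, 1, 0]].
A² = P·diag(16, 36, 4)·P⁻¹ = [[40, 12, 0], [-72, -20, 0], [4, 12, 36]].
The requested entry is 12.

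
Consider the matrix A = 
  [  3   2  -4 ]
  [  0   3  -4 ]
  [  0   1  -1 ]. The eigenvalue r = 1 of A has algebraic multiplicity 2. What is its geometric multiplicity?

A − 1I = [[2, 2, -4], [0, 2, -4], [0, 1, -2]].
This matrix has rank 2, so its null space has dimension 3 − 2 = 1.

1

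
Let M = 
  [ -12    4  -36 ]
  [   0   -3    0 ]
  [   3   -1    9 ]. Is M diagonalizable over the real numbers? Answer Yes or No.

No

Characteristic polynomial: p(λ) = λ^3 + 6λ^2 + 9λ = λ(λ + 3)^2.
λ = -3 has algebraic multiplicity 2; rank(M + 3I) = 2, so geometric multiplicity = 1.
Geometric multiplicity < algebraic multiplicity, so M is not diagonalizable.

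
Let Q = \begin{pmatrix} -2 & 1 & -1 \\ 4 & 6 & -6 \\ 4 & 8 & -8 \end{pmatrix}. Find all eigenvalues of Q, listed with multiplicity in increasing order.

Characteristic polynomial: p(t) = t^3 + 4t^2 + 4t = t(t + 2)^2.
Roots (with multiplicity): -2, -2, 0.

-2, -2, 0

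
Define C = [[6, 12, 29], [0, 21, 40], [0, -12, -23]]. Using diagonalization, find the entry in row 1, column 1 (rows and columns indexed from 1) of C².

36

Characteristic polynomial: s^3 - 4s^2 - 15s + 18 = (s - 6)(s - 1)(s + 3), so the eigenvalues are -3, 1, 6.
s=1: eigenvector (-1, -2, 1).
s=-3: eigenvector (-3, -5, 3).
s=6: eigenvector (1, 0, 0).
P = [[-1, -3, 1], [-2, -5, 0], [1, 3, 0]], D = diag(1, -3, 6), P⁻¹ = [[0, -3, -5], [0, 1, 2], [1, 0, 1]].
C² = P·diag(1, 9, 36)·P⁻¹ = [[36, -24, -13], [0, -39, -80], [0, 24, 49]].
The requested entry is 36.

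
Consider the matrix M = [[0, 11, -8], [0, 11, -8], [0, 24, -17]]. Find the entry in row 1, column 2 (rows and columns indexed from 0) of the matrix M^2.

Characteristic polynomial: s^3 + 6s^2 + 5s = s(s + 1)(s + 5), so the eigenvalues are -5, -1, 0.
s=0: eigenvector (-1, 0, 0).
s=-5: eigenvector (1, 1, 2).
s=-1: eigenvector (-2, -2, -3).
P = [[-1, 1, -2], [0, 1, -2], [0, 2, -3]], D = diag(0, -5, -1), P⁻¹ = [[-1, 1, 0], [0, -3, 2], [0, -2, 1]].
M² = P·diag(0, 25, 1)·P⁻¹ = [[0, -71, 48], [0, -71, 48], [0, -144, 97]].
The requested entry is 48.

48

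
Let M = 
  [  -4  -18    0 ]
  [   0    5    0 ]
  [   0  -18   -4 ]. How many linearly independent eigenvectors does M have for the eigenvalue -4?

2

M + 4I = [[0, -18, 0], [0, 9, 0], [0, -18, 0]].
This matrix has rank 1, so its null space has dimension 3 − 1 = 2.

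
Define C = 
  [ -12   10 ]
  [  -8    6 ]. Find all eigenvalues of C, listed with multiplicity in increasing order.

-4, -2

Characteristic polynomial: p(μ) = μ^2 + 6μ + 8 = (μ + 2)(μ + 4).
Roots (with multiplicity): -4, -2.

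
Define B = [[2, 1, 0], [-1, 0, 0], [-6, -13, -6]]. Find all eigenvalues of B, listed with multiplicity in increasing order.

-6, 1, 1

Characteristic polynomial: p(s) = s^3 + 4s^2 - 11s + 6 = (s - 1)^2(s + 6).
Roots (with multiplicity): -6, 1, 1.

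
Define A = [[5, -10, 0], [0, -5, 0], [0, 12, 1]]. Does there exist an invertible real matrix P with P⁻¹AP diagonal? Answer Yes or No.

Yes

Characteristic polynomial: p(s) = s^3 - s^2 - 25s + 25 = (s - 5)(s - 1)(s + 5).
All 3 eigenvalues are distinct, so A is diagonalizable.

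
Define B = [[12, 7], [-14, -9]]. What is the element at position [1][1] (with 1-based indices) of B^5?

6282

Characteristic polynomial: r^2 - 3r - 10 = (r - 5)(r + 2), so the eigenvalues are -2, 5.
r=-2: eigenvector (-1, 2).
r=5: eigenvector (-1, 1).
P = [[-1, -1], [2, 1]], D = diag(-2, 5), P⁻¹ = [[1, 1], [-2, -1]].
B⁵ = P·diag(-32, 3125)·P⁻¹ = [[6282, 3157], [-6314, -3189]].
The requested entry is 6282.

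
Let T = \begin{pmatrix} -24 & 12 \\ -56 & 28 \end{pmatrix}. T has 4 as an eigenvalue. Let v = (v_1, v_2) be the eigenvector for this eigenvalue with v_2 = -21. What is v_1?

-9

T − 4I = [[-28, 12], [-56, 24]].
Solving (T − 4I)v = 0 gives the eigenspace spanned by (-9, -21).
With v_2 = -21, v = (-9, -21), so v_1 = -9.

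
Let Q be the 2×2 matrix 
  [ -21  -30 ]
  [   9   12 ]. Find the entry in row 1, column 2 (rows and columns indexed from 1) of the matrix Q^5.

-75330

Characteristic polynomial: t^2 + 9t + 18 = (t + 3)(t + 6), so the eigenvalues are -6, -3.
t=-3: eigenvector (-5, 3).
t=-6: eigenvector (-2, 1).
P = [[-5, -2], [3, 1]], D = diag(-3, -6), P⁻¹ = [[1, 2], [-3, -5]].
Q⁵ = P·diag(-243, -7776)·P⁻¹ = [[-45441, -75330], [22599, 37422]].
The requested entry is -75330.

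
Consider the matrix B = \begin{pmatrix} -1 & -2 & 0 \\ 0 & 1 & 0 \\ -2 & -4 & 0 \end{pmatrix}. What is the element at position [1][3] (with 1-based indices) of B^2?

Characteristic polynomial: r^3 - r = r(r - 1)(r + 1), so the eigenvalues are -1, 0, 1.
r=1: eigenvector (1, -1, 2).
r=0: eigenvector (0, 0, 1).
r=-1: eigenvector (1, 0, 2).
P = [[1, 0, 1], [-1, 0, 0], [2, 1, 2]], D = diag(1, 0, -1), P⁻¹ = [[0, -1, 0], [-2, 0, 1], [1, 1, 0]].
B² = P·diag(1, 0, 1)·P⁻¹ = [[1, 0, 0], [0, 1, 0], [2, 0, 0]].
The requested entry is 0.

0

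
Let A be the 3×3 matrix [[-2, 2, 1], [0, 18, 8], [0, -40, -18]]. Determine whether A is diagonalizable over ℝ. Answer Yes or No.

No

Characteristic polynomial: p(s) = s^3 + 2s^2 - 4s - 8 = (s - 2)(s + 2)^2.
s = -2 has algebraic multiplicity 2; rank(A + 2I) = 2, so geometric multiplicity = 1.
Geometric multiplicity < algebraic multiplicity, so A is not diagonalizable.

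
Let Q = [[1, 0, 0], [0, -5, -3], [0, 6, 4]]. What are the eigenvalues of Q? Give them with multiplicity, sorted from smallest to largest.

-2, 1, 1

Characteristic polynomial: p(μ) = μ^3 - 3μ + 2 = (μ - 1)^2(μ + 2).
Roots (with multiplicity): -2, 1, 1.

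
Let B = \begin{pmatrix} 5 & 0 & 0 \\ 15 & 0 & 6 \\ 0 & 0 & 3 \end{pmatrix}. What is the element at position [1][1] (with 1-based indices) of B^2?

Characteristic polynomial: λ^3 - 8λ^2 + 15λ = λ(λ - 5)(λ - 3), so the eigenvalues are 0, 3, 5.
λ=5: eigenvector (1, 3, 0).
λ=0: eigenvector (0, 1, 0).
λ=3: eigenvector (0, 2, 1).
P = [[1, 0, 0], [3, 1, 2], [0, 0, 1]], D = diag(5, 0, 3), P⁻¹ = [[1, 0, 0], [-3, 1, -2], [0, 0, 1]].
B² = P·diag(25, 0, 9)·P⁻¹ = [[25, 0, 0], [75, 0, 18], [0, 0, 9]].
The requested entry is 25.

25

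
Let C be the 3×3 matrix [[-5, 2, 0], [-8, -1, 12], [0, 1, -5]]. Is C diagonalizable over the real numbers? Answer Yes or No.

Characteristic polynomial: p(t) = t^3 + 11t^2 + 39t + 45 = (t + 3)^2(t + 5).
t = -3 has algebraic multiplicity 2; rank(C + 3I) = 2, so geometric multiplicity = 1.
Geometric multiplicity < algebraic multiplicity, so C is not diagonalizable.

No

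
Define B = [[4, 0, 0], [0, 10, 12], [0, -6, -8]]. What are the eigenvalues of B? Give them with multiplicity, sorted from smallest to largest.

Characteristic polynomial: p(t) = t^3 - 6t^2 + 32 = (t - 4)^2(t + 2).
Roots (with multiplicity): -2, 4, 4.

-2, 4, 4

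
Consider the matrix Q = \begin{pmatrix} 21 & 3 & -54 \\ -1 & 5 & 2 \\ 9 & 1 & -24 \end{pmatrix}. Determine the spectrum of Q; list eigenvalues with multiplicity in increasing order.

Characteristic polynomial: p(μ) = μ^3 - 2μ^2 - 32μ + 96 = (μ - 4)^2(μ + 6).
Roots (with multiplicity): -6, 4, 4.

-6, 4, 4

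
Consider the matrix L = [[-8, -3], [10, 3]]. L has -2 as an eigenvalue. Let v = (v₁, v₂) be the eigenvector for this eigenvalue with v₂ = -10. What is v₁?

5

L + 2I = [[-6, -3], [10, 5]].
Solving (L + 2I)v = 0 gives the eigenspace spanned by (5, -10).
With v₂ = -10, v = (5, -10), so v₁ = 5.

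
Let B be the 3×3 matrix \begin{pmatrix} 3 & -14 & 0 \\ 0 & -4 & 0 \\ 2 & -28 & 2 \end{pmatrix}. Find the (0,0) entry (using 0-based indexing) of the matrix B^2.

9

Characteristic polynomial: t^3 - t^2 - 14t + 24 = (t - 3)(t - 2)(t + 4), so the eigenvalues are -4, 2, 3.
t=2: eigenvector (0, 0, 1).
t=-4: eigenvector (2, 1, 4).
t=3: eigenvector (1, 0, 2).
P = [[0, 2, 1], [0, 1, 0], [1, 4, 2]], D = diag(2, -4, 3), P⁻¹ = [[-2, 0, 1], [0, 1, 0], [1, -2, 0]].
B² = P·diag(4, 16, 9)·P⁻¹ = [[9, 14, 0], [0, 16, 0], [10, 28, 4]].
The requested entry is 9.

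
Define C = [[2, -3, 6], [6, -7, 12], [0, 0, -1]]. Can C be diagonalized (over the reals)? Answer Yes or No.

Yes

Characteristic polynomial: p(r) = r^3 + 6r^2 + 9r + 4 = (r + 1)^2(r + 4).
r = -1 has algebraic multiplicity 2; rank(C + 1I) = 1, so geometric multiplicity = 2.
Every eigenvalue has geometric = algebraic multiplicity, so C is diagonalizable.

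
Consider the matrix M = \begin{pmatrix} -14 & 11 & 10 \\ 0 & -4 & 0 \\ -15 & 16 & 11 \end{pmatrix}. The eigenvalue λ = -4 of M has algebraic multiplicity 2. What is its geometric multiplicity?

1

M + 4I = [[-10, 11, 10], [0, 0, 0], [-15, 16, 15]].
This matrix has rank 2, so its null space has dimension 3 − 2 = 1.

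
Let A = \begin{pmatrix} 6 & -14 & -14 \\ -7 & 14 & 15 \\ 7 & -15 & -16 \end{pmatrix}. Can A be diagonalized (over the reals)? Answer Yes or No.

No

Characteristic polynomial: p(λ) = λ^3 - 4λ^2 - 11λ - 6 = (λ - 6)(λ + 1)^2.
λ = -1 has algebraic multiplicity 2; rank(A + 1I) = 2, so geometric multiplicity = 1.
Geometric multiplicity < algebraic multiplicity, so A is not diagonalizable.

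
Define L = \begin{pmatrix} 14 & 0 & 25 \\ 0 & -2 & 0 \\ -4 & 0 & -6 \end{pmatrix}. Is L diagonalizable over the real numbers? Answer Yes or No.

Characteristic polynomial: p(μ) = μ^3 - 6μ^2 + 32 = (μ - 4)^2(μ + 2).
μ = 4 has algebraic multiplicity 2; rank(L − 4I) = 2, so geometric multiplicity = 1.
Geometric multiplicity < algebraic multiplicity, so L is not diagonalizable.

No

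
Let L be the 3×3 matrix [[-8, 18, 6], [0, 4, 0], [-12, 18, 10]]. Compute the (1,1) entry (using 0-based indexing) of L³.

64

Characteristic polynomial: μ^3 - 6μ^2 + 32 = (μ - 4)^2(μ + 2), so the eigenvalues are -2, 4, 4.
μ=-2: eigenvector (1, 0, 1).
μ=4: eigenvector (1, 1, -1).
μ=4: eigenvector (1, 0, 2).
P = [[1, 1, 1], [0, 1, 0], [1, -1, 2]], D = diag(-2, 4, 4), P⁻¹ = [[2, -3, -1], [0, 1, 0], [-1, 2, 1]].
L³ = P·diag(-8, 64, 64)·P⁻¹ = [[-80, 216, 72], [0, 64, 0], [-144, 216, 136]].
The requested entry is 64.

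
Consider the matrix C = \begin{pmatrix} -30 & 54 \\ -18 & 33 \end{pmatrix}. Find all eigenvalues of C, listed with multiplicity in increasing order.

Characteristic polynomial: p(μ) = μ^2 - 3μ - 18 = (μ - 6)(μ + 3).
Roots (with multiplicity): -3, 6.

-3, 6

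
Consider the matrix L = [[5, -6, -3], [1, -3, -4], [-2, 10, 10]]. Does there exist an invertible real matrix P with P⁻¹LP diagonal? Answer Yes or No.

Characteristic polynomial: p(r) = r^3 - 12r^2 + 45r - 50 = (r - 5)^2(r - 2).
r = 5 has algebraic multiplicity 2; rank(L − 5I) = 2, so geometric multiplicity = 1.
Geometric multiplicity < algebraic multiplicity, so L is not diagonalizable.

No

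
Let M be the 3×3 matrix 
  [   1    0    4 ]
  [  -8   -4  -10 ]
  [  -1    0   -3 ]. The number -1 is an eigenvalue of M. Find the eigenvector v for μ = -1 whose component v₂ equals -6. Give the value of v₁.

6

M + 1I = [[2, 0, 4], [-8, -3, -10], [-1, 0, -2]].
Solving (M + 1I)v = 0 gives the eigenspace spanned by (6, -6, -3).
With v₂ = -6, v = (6, -6, -3), so v₁ = 6.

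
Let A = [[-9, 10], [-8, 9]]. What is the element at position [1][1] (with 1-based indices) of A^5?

-9

Characteristic polynomial: t^2 - 1 = (t - 1)(t + 1), so the eigenvalues are -1, 1.
t=-1: eigenvector (-5, -4).
t=1: eigenvector (1, 1).
P = [[-5, 1], [-4, 1]], D = diag(-1, 1), P⁻¹ = [[-1, 1], [-4, 5]].
A⁵ = P·diag(-1, 1)·P⁻¹ = [[-9, 10], [-8, 9]].
The requested entry is -9.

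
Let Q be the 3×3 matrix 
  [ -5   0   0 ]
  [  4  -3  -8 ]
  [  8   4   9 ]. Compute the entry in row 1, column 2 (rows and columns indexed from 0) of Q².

-48

Characteristic polynomial: s^3 - s^2 - 25s + 25 = (s - 5)(s - 1)(s + 5), so the eigenvalues are -5, 1, 5.
s=-5: eigenvector (1, -2, 0).
s=5: eigenvector (0, 1, -1).
s=1: eigenvector (0, 2, -1).
P = [[1, 0, 0], [-2, 1, 2], [0, -1, -1]], D = diag(-5, 5, 1), P⁻¹ = [[1, 0, 0], [-2, -1, -2], [2, 1, 1]].
Q² = P·diag(25, 25, 1)·P⁻¹ = [[25, 0, 0], [-96, -23, -48], [48, 24, 49]].
The requested entry is -48.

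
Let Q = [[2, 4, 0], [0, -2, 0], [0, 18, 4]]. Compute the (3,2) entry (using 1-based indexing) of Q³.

Characteristic polynomial: μ^3 - 4μ^2 - 4μ + 16 = (μ - 4)(μ - 2)(μ + 2), so the eigenvalues are -2, 2, 4.
μ=2: eigenvector (1, 0, 0).
μ=-2: eigenvector (-1, 1, -3).
μ=4: eigenvector (0, 0, 1).
P = [[1, -1, 0], [0, 1, 0], [0, -3, 1]], D = diag(2, -2, 4), P⁻¹ = [[1, 1, 0], [0, 1, 0], [0, 3, 1]].
Q³ = P·diag(8, -8, 64)·P⁻¹ = [[8, 16, 0], [0, -8, 0], [0, 216, 64]].
The requested entry is 216.

216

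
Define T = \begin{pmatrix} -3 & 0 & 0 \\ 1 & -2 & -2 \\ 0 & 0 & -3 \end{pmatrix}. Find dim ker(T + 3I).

T + 3I = [[0, 0, 0], [1, 1, -2], [0, 0, 0]].
This matrix has rank 1, so its null space has dimension 3 − 1 = 2.

2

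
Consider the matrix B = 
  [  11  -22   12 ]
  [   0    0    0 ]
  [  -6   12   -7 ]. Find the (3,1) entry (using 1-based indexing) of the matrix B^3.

Characteristic polynomial: μ^3 - 4μ^2 - 5μ = μ(μ - 5)(μ + 1), so the eigenvalues are -1, 0, 5.
μ=-1: eigenvector (-1, 0, 1).
μ=0: eigenvector (2, 1, 0).
μ=5: eigenvector (-2, 0, 1).
P = [[-1, 2, -2], [0, 1, 0], [1, 0, 1]], D = diag(-1, 0, 5), P⁻¹ = [[1, -2, 2], [0, 1, 0], [-1, 2, -1]].
B³ = P·diag(-1, 0, 125)·P⁻¹ = [[251, -502, 252], [0, 0, 0], [-126, 252, -127]].
The requested entry is -126.

-126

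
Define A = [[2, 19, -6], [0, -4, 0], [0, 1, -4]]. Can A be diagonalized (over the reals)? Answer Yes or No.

No

Characteristic polynomial: p(t) = t^3 + 6t^2 - 32 = (t - 2)(t + 4)^2.
t = -4 has algebraic multiplicity 2; rank(A + 4I) = 2, so geometric multiplicity = 1.
Geometric multiplicity < algebraic multiplicity, so A is not diagonalizable.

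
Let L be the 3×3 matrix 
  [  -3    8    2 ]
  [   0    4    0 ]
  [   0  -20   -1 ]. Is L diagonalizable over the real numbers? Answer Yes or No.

Characteristic polynomial: p(s) = s^3 - 13s - 12 = (s - 4)(s + 1)(s + 3).
All 3 eigenvalues are distinct, so L is diagonalizable.

Yes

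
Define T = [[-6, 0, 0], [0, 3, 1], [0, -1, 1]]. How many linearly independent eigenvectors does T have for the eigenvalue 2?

1

T − 2I = [[-8, 0, 0], [0, 1, 1], [0, -1, -1]].
This matrix has rank 2, so its null space has dimension 3 − 2 = 1.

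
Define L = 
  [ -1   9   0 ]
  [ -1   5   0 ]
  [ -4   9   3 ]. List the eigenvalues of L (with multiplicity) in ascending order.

2, 2, 3

Characteristic polynomial: p(λ) = λ^3 - 7λ^2 + 16λ - 12 = (λ - 3)(λ - 2)^2.
Roots (with multiplicity): 2, 2, 3.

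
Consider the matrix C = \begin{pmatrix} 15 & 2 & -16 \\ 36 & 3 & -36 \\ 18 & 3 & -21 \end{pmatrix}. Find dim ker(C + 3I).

C + 3I = [[18, 2, -16], [36, 6, -36], [18, 3, -18]].
This matrix has rank 2, so its null space has dimension 3 − 2 = 1.

1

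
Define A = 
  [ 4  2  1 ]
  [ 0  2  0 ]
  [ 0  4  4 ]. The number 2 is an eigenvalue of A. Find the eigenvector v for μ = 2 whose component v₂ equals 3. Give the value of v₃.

-6

A − 2I = [[2, 2, 1], [0, 0, 0], [0, 4, 2]].
Solving (A − 2I)v = 0 gives the eigenspace spanned by (0, 3, -6).
With v₂ = 3, v = (0, 3, -6), so v₃ = -6.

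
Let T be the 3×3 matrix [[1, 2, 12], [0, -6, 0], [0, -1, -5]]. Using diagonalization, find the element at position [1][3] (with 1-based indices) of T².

-48

Characteristic polynomial: μ^3 + 10μ^2 + 19μ - 30 = (μ - 1)(μ + 5)(μ + 6), so the eigenvalues are -6, -5, 1.
μ=1: eigenvector (1, 0, 0).
μ=-6: eigenvector (-2, 1, 1).
μ=-5: eigenvector (-2, 0, 1).
P = [[1, -2, -2], [0, 1, 0], [0, 1, 1]], D = diag(1, -6, -5), P⁻¹ = [[1, 0, 2], [0, 1, 0], [0, -1, 1]].
T² = P·diag(1, 36, 25)·P⁻¹ = [[1, -22, -48], [0, 36, 0], [0, 11, 25]].
The requested entry is -48.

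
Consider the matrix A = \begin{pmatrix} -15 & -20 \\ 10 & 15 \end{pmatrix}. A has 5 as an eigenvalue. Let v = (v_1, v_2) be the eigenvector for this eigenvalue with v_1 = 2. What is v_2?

-2

A − 5I = [[-20, -20], [10, 10]].
Solving (A − 5I)v = 0 gives the eigenspace spanned by (2, -2).
With v_1 = 2, v = (2, -2), so v_2 = -2.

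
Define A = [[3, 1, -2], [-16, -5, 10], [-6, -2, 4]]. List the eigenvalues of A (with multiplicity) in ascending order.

0, 1, 1

Characteristic polynomial: p(μ) = μ^3 - 2μ^2 + μ = μ(μ - 1)^2.
Roots (with multiplicity): 0, 1, 1.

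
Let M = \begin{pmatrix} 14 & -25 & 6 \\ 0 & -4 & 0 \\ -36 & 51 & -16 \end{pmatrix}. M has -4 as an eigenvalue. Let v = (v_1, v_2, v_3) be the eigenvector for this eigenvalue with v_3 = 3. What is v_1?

M + 4I = [[18, -25, 6], [0, 0, 0], [-36, 51, -12]].
Solving (M + 4I)v = 0 gives the eigenspace spanned by (-1, 0, 3).
With v_3 = 3, v = (-1, 0, 3), so v_1 = -1.

-1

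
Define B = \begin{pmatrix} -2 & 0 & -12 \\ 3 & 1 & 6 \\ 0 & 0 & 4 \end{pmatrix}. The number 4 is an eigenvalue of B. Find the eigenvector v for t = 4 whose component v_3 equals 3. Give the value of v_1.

-6

B − 4I = [[-6, 0, -12], [3, -3, 6], [0, 0, 0]].
Solving (B − 4I)v = 0 gives the eigenspace spanned by (-6, 0, 3).
With v_3 = 3, v = (-6, 0, 3), so v_1 = -6.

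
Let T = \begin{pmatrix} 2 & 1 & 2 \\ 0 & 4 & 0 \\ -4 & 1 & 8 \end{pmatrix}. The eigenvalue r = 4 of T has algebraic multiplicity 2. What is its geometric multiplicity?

1

T − 4I = [[-2, 1, 2], [0, 0, 0], [-4, 1, 4]].
This matrix has rank 2, so its null space has dimension 3 − 2 = 1.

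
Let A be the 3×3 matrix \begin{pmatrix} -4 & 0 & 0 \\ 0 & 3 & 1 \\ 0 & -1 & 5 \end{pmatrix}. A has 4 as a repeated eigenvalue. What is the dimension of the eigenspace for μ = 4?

A − 4I = [[-8, 0, 0], [0, -1, 1], [0, -1, 1]].
This matrix has rank 2, so its null space has dimension 3 − 2 = 1.

1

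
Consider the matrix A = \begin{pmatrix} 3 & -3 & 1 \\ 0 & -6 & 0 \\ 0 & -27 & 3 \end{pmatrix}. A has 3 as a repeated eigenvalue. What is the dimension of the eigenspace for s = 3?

A − 3I = [[0, -3, 1], [0, -9, 0], [0, -27, 0]].
This matrix has rank 2, so its null space has dimension 3 − 2 = 1.

1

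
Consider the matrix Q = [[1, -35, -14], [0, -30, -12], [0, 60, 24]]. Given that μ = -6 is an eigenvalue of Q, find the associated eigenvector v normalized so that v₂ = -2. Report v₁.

Q + 6I = [[7, -35, -14], [0, -24, -12], [0, 60, 30]].
Solving (Q + 6I)v = 0 gives the eigenspace spanned by (-2, -2, 4).
With v₂ = -2, v = (-2, -2, 4), so v₁ = -2.

-2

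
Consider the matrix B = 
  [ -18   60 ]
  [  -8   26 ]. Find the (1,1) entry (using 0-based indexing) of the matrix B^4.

Characteristic polynomial: λ^2 - 8λ + 12 = (λ - 6)(λ - 2), so the eigenvalues are 2, 6.
λ=6: eigenvector (-5, -2).
λ=2: eigenvector (3, 1).
P = [[-5, 3], [-2, 1]], D = diag(6, 2), P⁻¹ = [[1, -3], [2, -5]].
B⁴ = P·diag(1296, 16)·P⁻¹ = [[-6384, 19200], [-2560, 7696]].
The requested entry is 7696.

7696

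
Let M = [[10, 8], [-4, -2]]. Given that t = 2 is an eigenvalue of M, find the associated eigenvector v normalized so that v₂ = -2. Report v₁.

M − 2I = [[8, 8], [-4, -4]].
Solving (M − 2I)v = 0 gives the eigenspace spanned by (2, -2).
With v₂ = -2, v = (2, -2), so v₁ = 2.

2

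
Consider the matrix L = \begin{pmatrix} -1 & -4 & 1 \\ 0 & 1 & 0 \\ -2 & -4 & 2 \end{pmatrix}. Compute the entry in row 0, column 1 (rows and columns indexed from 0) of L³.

-4

Characteristic polynomial: r^3 - 2r^2 + r = r(r - 1)^2, so the eigenvalues are 0, 1, 1.
r=1: eigenvector (-1, 0, -2).
r=1: eigenvector (-2, 1, 0).
r=0: eigenvector (1, 0, 1).
P = [[-1, -2, 1], [0, 1, 0], [-2, 0, 1]], D = diag(1, 1, 0), P⁻¹ = [[1, 2, -1], [0, 1, 0], [2, 4, -1]].
L³ = P·diag(1, 1, 0)·P⁻¹ = [[-1, -4, 1], [0, 1, 0], [-2, -4, 2]].
The requested entry is -4.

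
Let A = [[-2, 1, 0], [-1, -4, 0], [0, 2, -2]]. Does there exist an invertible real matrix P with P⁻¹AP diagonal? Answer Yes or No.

Characteristic polynomial: p(λ) = λ^3 + 8λ^2 + 21λ + 18 = (λ + 2)(λ + 3)^2.
λ = -3 has algebraic multiplicity 2; rank(A + 3I) = 2, so geometric multiplicity = 1.
Geometric multiplicity < algebraic multiplicity, so A is not diagonalizable.

No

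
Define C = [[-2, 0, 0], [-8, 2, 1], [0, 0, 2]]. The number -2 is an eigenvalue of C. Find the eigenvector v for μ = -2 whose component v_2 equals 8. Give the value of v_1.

4

C + 2I = [[0, 0, 0], [-8, 4, 1], [0, 0, 4]].
Solving (C + 2I)v = 0 gives the eigenspace spanned by (4, 8, 0).
With v_2 = 8, v = (4, 8, 0), so v_1 = 4.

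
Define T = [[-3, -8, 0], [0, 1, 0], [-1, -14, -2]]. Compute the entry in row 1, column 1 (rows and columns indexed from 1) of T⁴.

81

Characteristic polynomial: λ^3 + 4λ^2 + λ - 6 = (λ - 1)(λ + 2)(λ + 3), so the eigenvalues are -3, -2, 1.
λ=-3: eigenvector (1, 0, 1).
λ=1: eigenvector (-2, 1, -4).
λ=-2: eigenvector (0, 0, 1).
P = [[1, -2, 0], [0, 1, 0], [1, -4, 1]], D = diag(-3, 1, -2), P⁻¹ = [[1, 2, 0], [0, 1, 0], [-1, 2, 1]].
T⁴ = P·diag(81, 1, 16)·P⁻¹ = [[81, 160, 0], [0, 1, 0], [65, 190, 16]].
The requested entry is 81.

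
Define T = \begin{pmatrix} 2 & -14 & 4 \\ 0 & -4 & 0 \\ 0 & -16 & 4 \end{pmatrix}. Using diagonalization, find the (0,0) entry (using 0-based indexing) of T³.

Characteristic polynomial: s^3 - 2s^2 - 16s + 32 = (s - 4)(s - 2)(s + 4), so the eigenvalues are -4, 2, 4.
s=-4: eigenvector (1, 1, 2).
s=2: eigenvector (1, 0, 0).
s=4: eigenvector (2, 0, 1).
P = [[1, 1, 2], [1, 0, 0], [2, 0, 1]], D = diag(-4, 2, 4), P⁻¹ = [[0, 1, 0], [1, 3, -2], [0, -2, 1]].
T³ = P·diag(-64, 8, 64)·P⁻¹ = [[8, -296, 112], [0, -64, 0], [0, -256, 64]].
The requested entry is 8.

8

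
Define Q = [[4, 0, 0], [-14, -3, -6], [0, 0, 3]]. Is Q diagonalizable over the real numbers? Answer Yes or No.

Yes

Characteristic polynomial: p(r) = r^3 - 4r^2 - 9r + 36 = (r - 4)(r - 3)(r + 3).
All 3 eigenvalues are distinct, so Q is diagonalizable.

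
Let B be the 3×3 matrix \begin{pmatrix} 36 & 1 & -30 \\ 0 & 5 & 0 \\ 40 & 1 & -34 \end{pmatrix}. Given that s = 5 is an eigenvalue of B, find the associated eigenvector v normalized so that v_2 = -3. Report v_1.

3

B − 5I = [[31, 1, -30], [0, 0, 0], [40, 1, -39]].
Solving (B − 5I)v = 0 gives the eigenspace spanned by (3, -3, 3).
With v_2 = -3, v = (3, -3, 3), so v_1 = 3.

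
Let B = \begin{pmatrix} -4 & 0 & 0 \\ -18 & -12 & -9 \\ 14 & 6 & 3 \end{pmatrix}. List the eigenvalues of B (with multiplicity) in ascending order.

Characteristic polynomial: p(μ) = μ^3 + 13μ^2 + 54μ + 72 = (μ + 3)(μ + 4)(μ + 6).
Roots (with multiplicity): -6, -4, -3.

-6, -4, -3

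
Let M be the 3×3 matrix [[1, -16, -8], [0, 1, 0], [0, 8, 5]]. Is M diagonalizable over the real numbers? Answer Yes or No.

Characteristic polynomial: p(r) = r^3 - 7r^2 + 11r - 5 = (r - 5)(r - 1)^2.
r = 1 has algebraic multiplicity 2; rank(M − 1I) = 1, so geometric multiplicity = 2.
Every eigenvalue has geometric = algebraic multiplicity, so M is diagonalizable.

Yes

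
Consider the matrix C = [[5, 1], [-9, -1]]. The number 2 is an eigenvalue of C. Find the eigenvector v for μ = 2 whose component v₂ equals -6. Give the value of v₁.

C − 2I = [[3, 1], [-9, -3]].
Solving (C − 2I)v = 0 gives the eigenspace spanned by (2, -6).
With v₂ = -6, v = (2, -6), so v₁ = 2.

2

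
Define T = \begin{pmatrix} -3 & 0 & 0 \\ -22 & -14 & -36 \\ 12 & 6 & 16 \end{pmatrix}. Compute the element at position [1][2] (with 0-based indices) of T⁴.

Characteristic polynomial: r^3 + r^2 - 14r - 24 = (r - 4)(r + 2)(r + 3), so the eigenvalues are -3, -2, 4.
r=-3: eigenvector (1, -2, 0).
r=-2: eigenvector (0, 3, -1).
r=4: eigenvector (0, -2, 1).
P = [[1, 0, 0], [-2, 3, -2], [0, -1, 1]], D = diag(-3, -2, 4), P⁻¹ = [[1, 0, 0], [2, 1, 2], [2, 1, 3]].
T⁴ = P·diag(81, 16, 256)·P⁻¹ = [[81, 0, 0], [-1090, -464, -1440], [480, 240, 736]].
The requested entry is -1440.

-1440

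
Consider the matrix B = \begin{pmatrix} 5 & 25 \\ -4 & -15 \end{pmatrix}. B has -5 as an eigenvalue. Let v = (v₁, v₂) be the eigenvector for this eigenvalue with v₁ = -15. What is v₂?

6

B + 5I = [[10, 25], [-4, -10]].
Solving (B + 5I)v = 0 gives the eigenspace spanned by (-15, 6).
With v₁ = -15, v = (-15, 6), so v₂ = 6.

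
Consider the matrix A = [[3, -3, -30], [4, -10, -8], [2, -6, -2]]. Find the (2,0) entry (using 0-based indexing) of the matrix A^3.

Characteristic polynomial: λ^3 + 9λ^2 + 8λ - 60 = (λ - 2)(λ + 5)(λ + 6), so the eigenvalues are -6, -5, 2.
λ=-5: eigenvector (9, 4, 2).
λ=2: eigenvector (3, 1, 0).
λ=-6: eigenvector (4, 2, 1).
P = [[9, 3, 4], [4, 1, 2], [2, 0, 1]], D = diag(-5, 2, -6), P⁻¹ = [[1, -3, 2], [0, 1, -2], [-2, 6, -3]].
A³ = P·diag(-125, 8, -216)·P⁻¹ = [[603, -1785, 294], [364, -1084, 280], [182, -546, 148]].
The requested entry is 182.

182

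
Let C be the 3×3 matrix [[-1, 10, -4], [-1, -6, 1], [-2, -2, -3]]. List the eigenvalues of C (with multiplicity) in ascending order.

Characteristic polynomial: p(r) = r^3 + 10r^2 + 31r + 30 = (r + 2)(r + 3)(r + 5).
Roots (with multiplicity): -5, -3, -2.

-5, -3, -2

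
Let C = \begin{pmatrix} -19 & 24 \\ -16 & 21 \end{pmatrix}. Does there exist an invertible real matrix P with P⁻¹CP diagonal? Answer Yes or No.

Characteristic polynomial: p(t) = t^2 - 2t - 15 = (t - 5)(t + 3).
All 2 eigenvalues are distinct, so C is diagonalizable.

Yes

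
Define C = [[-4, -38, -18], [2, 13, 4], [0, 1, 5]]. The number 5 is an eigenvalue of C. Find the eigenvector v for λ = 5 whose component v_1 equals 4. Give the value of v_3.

-2

C − 5I = [[-9, -38, -18], [2, 8, 4], [0, 1, 0]].
Solving (C − 5I)v = 0 gives the eigenspace spanned by (4, 0, -2).
With v_1 = 4, v = (4, 0, -2), so v_3 = -2.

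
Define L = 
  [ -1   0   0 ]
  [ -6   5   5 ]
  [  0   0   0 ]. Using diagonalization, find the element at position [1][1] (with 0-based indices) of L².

25

Characteristic polynomial: λ^3 - 4λ^2 - 5λ = λ(λ - 5)(λ + 1), so the eigenvalues are -1, 0, 5.
λ=0: eigenvector (0, -1, 1).
λ=5: eigenvector (0, 1, 0).
λ=-1: eigenvector (1, 1, 0).
P = [[0, 0, 1], [-1, 1, 1], [1, 0, 0]], D = diag(0, 5, -1), P⁻¹ = [[0, 0, 1], [-1, 1, 1], [1, 0, 0]].
L² = P·diag(0, 25, 1)·P⁻¹ = [[1, 0, 0], [-24, 25, 25], [0, 0, 0]].
The requested entry is 25.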